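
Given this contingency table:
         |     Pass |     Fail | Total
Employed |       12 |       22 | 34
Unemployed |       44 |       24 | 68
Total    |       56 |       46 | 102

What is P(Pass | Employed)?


P(Pass | Employed) = 12/(12+22) = 12/34 = 6/17

P(Pass|Employed) = 6/17 ≈ 35.29%


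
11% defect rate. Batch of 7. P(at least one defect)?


P(all good) = (89/100)^7 = 44231334895529/100000000000000
P(≥1 defect) = 55768665104471/100000000000000

P = 55768665104471/100000000000000 ≈ 55.77%


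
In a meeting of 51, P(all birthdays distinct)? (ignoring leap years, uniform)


P(all different) = Π(365-i)/365 for i=0..50
= (365/365)×(364/365)×...×(315/365)
= 0.025568

P ≈ 0.0256 ≈ 2.56%


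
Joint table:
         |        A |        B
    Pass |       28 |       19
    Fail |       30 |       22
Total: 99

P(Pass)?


P(Pass) = (28+19)/99 = 47/99

P(Pass) = 47/99 ≈ 47.47%


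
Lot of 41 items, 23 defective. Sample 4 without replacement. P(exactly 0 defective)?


Hypergeometric: C(23,0)×C(18,4)/C(41,4)
= 1×3060/101270 = 306/10127

P(X=0) = 306/10127 ≈ 3.02%


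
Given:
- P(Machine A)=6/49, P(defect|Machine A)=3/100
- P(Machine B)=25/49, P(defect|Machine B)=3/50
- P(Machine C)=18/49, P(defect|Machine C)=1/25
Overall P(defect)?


P(B) = Σ P(B|Aᵢ)×P(Aᵢ)
  3/100×6/49 = 9/2450
  3/50×25/49 = 3/98
  1/25×18/49 = 18/1225
Sum = 12/245

P(defect) = 12/245 ≈ 4.90%


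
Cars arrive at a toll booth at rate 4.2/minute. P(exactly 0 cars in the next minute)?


Poisson(λ=4.2): P(X=0) = e^(-λ)×λ^k/k!
= e^(-4.2) × 4.2^0 / 0!
≈ 0.01499557682 × 1 / 1 ≈ 0.014996

P(X=0) ≈ 0.014996 ≈ 1.50%


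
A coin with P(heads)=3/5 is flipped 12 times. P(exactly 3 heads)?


Binomial: P(X=3) = C(12,3)×p^3×(1-p)^9
= 220 × 27/125 × 512/1953125 = 608256/48828125

P(X=3) = 608256/48828125 ≈ 1.25%


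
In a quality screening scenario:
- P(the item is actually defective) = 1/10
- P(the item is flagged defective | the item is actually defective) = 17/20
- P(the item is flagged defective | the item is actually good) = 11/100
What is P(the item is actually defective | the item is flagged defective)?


Using Bayes' theorem:
P(A|B) = P(B|A)·P(A) / P(B)

P(the item is flagged defective) = 17/20 × 1/10 + 11/100 × 9/10
= 17/200 + 99/1000 = 23/125

P(the item is actually defective|the item is flagged defective) = (17/200) / (23/125) = 85/184

P(the item is actually defective|the item is flagged defective) = 85/184 ≈ 46.20%


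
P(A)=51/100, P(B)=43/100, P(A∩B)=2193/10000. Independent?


P(A)×P(B) = 2193/10000
P(A∩B) = 2193/10000
Equal ✓ → Independent

Yes, independent


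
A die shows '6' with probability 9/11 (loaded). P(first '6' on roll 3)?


Geometric: P(X=3) = (1-p)^(k-1)×p = (2/11)^2×9/11 = 36/1331

P(X=3) = 36/1331 ≈ 2.70%


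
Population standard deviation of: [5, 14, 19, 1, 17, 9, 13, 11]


Mean = 89/8
  (5-89/8)²=2401/64
  (14-89/8)²=529/64
  (19-89/8)²=3969/64
  (1-89/8)²=6561/64
  (17-89/8)²=2209/64
  (9-89/8)²=289/64
  (13-89/8)²=225/64
  (11-89/8)²=1/64
Σ(x-μ)² = 2023/8
σ² = (2023/8)/8 = 2023/64

σ = √(2023/64) ≈ 5.6222


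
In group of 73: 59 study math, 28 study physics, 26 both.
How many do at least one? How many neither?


|A∪B| = 59+28-26 = 61
Neither = 73-61 = 12

At least one: 61; Neither: 12


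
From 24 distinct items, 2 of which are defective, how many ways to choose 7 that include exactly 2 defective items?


Choose 2 of the 2 defective items and 5 of the other 22 items:
C(2,2)×C(22,5) = 1×26334 = 26334

26334


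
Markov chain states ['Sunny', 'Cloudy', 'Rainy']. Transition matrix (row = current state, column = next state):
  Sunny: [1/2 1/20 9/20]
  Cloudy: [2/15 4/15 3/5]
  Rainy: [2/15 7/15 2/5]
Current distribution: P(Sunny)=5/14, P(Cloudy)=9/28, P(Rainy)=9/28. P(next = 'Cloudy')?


P(next=Cloudy) = Σᵢ P(now=i)×P(i→Cloudy)
= 5/14×1/20 + 9/28×4/15 + 9/28×7/15
= 1/56 + 3/35 + 3/20 = 71/280

P = 71/280 ≈ 0.2536


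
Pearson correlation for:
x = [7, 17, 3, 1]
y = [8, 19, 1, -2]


n=4, Σx=28, Σy=26, Σxy=380, Σx²=348, Σy²=430
r = (4×380 - 28×26)/√((4×348 - 28²)(4×430 - 26²))
= 792/√(608×1044) = 792/√634752 ≈ 792/796.7132 ≈ 0.9941

r ≈ 0.9941


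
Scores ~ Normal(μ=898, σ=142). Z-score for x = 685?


z = (x - μ)/σ = (685 - 898)/142 = -1.5

z = -1.5


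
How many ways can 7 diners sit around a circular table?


Circular arrangements of 7 distinct objects: fix one position to break rotational symmetry.
(n-1)! = 6! = 720

720


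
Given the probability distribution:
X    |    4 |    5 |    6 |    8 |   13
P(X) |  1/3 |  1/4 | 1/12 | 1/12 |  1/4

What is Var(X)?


E[X] = 7
E[X²] = 373/6
Var(X) = E[X²] - (E[X])² = 373/6 - 49 = 79/6

Var(X) = 79/6 ≈ 13.1667


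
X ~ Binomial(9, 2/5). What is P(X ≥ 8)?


P(X ≥ 8) = Σ P(X=i) for i=8..9
P(X=8) = 6912/1953125
P(X=9) = 512/1953125
Sum = 7424/1953125

P(X ≥ 8) = 7424/1953125 ≈ 0.38%


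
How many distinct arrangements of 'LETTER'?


Letters: 6, freq: {'L': 1, 'E': 2, 'T': 2, 'R': 1}
6!/(1!×2!×2!×1!) = 720/4 = 180

180


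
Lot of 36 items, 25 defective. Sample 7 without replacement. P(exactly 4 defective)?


Hypergeometric: C(25,4)×C(11,3)/C(36,7)
= 12650×165/8347680 = 6325/25296

P(X=4) = 6325/25296 ≈ 25.00%


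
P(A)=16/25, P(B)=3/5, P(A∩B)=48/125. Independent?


P(A)×P(B) = 48/125
P(A∩B) = 48/125
Equal ✓ → Independent

Yes, independent


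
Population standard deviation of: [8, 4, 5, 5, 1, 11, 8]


Mean = 42/7 = 6
  (8-6)²=4
  (4-6)²=4
  (5-6)²=1
  (5-6)²=1
  (1-6)²=25
  (11-6)²=25
  (8-6)²=4
Σ(x-μ)² = 64
σ² = 64/7

σ = √(64/7) ≈ 3.0237


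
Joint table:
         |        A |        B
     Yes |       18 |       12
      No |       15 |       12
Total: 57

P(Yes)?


P(Yes) = (18+12)/57 = 30/57 = 10/19

P(Yes) = 10/19 ≈ 52.63%


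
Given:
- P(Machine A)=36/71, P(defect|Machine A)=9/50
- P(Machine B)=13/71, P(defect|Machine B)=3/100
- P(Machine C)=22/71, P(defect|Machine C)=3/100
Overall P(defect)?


P(B) = Σ P(B|Aᵢ)×P(Aᵢ)
  9/50×36/71 = 162/1775
  3/100×13/71 = 39/7100
  3/100×22/71 = 33/3550
Sum = 753/7100

P(defect) = 753/7100 ≈ 10.61%


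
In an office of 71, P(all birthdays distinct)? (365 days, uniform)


P(all different) = Π(365-i)/365 for i=0..70
= (365/365)×(364/365)×...×(295/365)
= 0.000679

P ≈ 0.0007 ≈ 0.07%


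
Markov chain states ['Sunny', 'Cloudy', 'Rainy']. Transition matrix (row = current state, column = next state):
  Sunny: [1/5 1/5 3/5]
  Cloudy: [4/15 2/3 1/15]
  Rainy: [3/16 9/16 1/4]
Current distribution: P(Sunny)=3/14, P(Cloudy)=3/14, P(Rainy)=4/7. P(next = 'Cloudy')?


P(next=Cloudy) = Σᵢ P(now=i)×P(i→Cloudy)
= 3/14×1/5 + 3/14×2/3 + 4/7×9/16
= 3/70 + 1/7 + 9/28 = 71/140

P = 71/140 ≈ 0.5071


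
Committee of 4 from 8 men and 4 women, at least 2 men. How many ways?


Count by #men:
  2M,2W: C(8,2)×C(4,2)=168
  3M,1W: C(8,3)×C(4,1)=224
  4M,0W: C(8,4)×C(4,0)=70
Total = 462

462


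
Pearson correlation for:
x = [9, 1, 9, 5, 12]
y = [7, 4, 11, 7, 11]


n=5, Σx=36, Σy=40, Σxy=333, Σx²=332, Σy²=356
r = (5×333 - 36×40)/√((5×332 - 36²)(5×356 - 40²))
= 225/√(364×180) = 225/√65520 ≈ 225/255.9687 ≈ 0.8790

r ≈ 0.8790


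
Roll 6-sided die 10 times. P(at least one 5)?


P(no 5)^10 = (5/6)^10 = 9765625/60466176
P(≥1) = 1 - 9765625/60466176 = 50700551/60466176

P = 50700551/60466176 ≈ 83.85%


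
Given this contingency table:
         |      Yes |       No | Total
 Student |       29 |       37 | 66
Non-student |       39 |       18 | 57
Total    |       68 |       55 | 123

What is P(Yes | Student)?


P(Yes | Student) = 29/(29+37) = 29/66

P(Yes|Student) = 29/66 ≈ 43.94%


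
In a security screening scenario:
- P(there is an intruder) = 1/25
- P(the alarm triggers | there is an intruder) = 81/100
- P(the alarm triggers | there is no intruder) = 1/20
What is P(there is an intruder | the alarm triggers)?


Using Bayes' theorem:
P(A|B) = P(B|A)·P(A) / P(B)

P(the alarm triggers) = 81/100 × 1/25 + 1/20 × 24/25
= 81/2500 + 6/125 = 201/2500

P(there is an intruder|the alarm triggers) = (81/2500) / (201/2500) = 27/67

P(there is an intruder|the alarm triggers) = 27/67 ≈ 40.30%


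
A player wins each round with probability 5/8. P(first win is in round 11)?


Geometric: P(X=11) = (1-p)^(k-1)×p = (3/8)^10×5/8 = 295245/8589934592

P(X=11) = 295245/8589934592 ≈ 0.00%


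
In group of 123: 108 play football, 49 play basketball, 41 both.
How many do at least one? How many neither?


|A∪B| = 108+49-41 = 116
Neither = 123-116 = 7

At least one: 116; Neither: 7


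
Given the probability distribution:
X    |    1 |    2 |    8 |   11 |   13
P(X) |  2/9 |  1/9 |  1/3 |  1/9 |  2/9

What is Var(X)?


E[X] = 65/9
E[X²] = 73
Var(X) = E[X²] - (E[X])² = 73 - 4225/81 = 1688/81

Var(X) = 1688/81 ≈ 20.8395


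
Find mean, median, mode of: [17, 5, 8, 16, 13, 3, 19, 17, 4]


Sorted: [3, 4, 5, 8, 13, 16, 17, 17, 19]
Mean = 102/9 = 34/3
Median = 13
Freq: {17: 2, 5: 1, 8: 1, 16: 1, 13: 1, 3: 1, 19: 1, 4: 1}
Mode: [17]

Mean=34/3, Median=13, Mode=17


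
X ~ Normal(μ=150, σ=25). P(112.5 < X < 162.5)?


z₁=(112.5-150)/25=-1.5, z₂=(162.5-150)/25=0.5
P = Φ(0.5) - Φ(-1.5) = 0.691462 - 0.066807 = 0.624655 ≈ 0.6247

P(112.5 < X < 162.5) ≈ 0.6247


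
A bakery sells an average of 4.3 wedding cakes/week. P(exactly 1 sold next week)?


Poisson(λ=4.3): P(X=1) = e^(-λ)×λ^k/k!
= e^(-4.3) × 4.3^1 / 1!
≈ 0.01356855901 × 4.3 / 1 ≈ 0.058345

P(X=1) ≈ 0.058345 ≈ 5.83%


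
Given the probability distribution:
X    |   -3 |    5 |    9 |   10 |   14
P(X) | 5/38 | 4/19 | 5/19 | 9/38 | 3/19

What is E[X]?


E[X] = Σ x·P(X=x)
= (-3)×(5/38) + (5)×(4/19) + (9)×(5/19) + (10)×(9/38) + (14)×(3/19)
= 289/38

E[X] = 289/38


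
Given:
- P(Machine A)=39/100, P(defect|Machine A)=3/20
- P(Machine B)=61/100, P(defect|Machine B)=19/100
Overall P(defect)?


P(B) = Σ P(B|Aᵢ)×P(Aᵢ)
  3/20×39/100 = 117/2000
  19/100×61/100 = 1159/10000
Sum = 109/625

P(defect) = 109/625 ≈ 17.44%


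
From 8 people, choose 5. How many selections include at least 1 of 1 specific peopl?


Complement: C(8,5) - C(7,5) = 56 - 21 = 35

35


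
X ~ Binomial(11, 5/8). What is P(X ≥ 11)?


P(X ≥ 11) = Σ P(X=i) for i=11..11
P(X=11) = 48828125/8589934592
Sum = 48828125/8589934592

P(X ≥ 11) = 48828125/8589934592 ≈ 0.57%


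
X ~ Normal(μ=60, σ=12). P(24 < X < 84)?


z₁=(24-60)/12=-3.0, z₂=(84-60)/12=2.0
P = Φ(2.0) - Φ(-3.0) = 0.977250 - 0.001350 = 0.975900 ≈ 0.9759

P(24 < X < 84) ≈ 0.9759


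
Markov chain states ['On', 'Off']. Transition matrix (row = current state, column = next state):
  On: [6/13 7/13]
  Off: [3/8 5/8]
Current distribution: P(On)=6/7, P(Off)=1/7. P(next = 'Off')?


P(next=Off) = Σᵢ P(now=i)×P(i→Off)
= 6/7×7/13 + 1/7×5/8
= 6/13 + 5/56 = 401/728

P = 401/728 ≈ 0.5508


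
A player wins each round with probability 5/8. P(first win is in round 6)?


Geometric: P(X=6) = (1-p)^(k-1)×p = (3/8)^5×5/8 = 1215/262144

P(X=6) = 1215/262144 ≈ 0.46%


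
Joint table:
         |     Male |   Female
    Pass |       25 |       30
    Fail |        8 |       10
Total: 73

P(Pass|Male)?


P(Pass|Male) = 25/(25+8) = 25/33

P = 25/33 ≈ 75.76%


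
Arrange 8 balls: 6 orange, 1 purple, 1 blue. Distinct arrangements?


8!/(6!×1!×1!) = 56

56


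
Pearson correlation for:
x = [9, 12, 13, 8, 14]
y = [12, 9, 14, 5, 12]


n=5, Σx=56, Σy=52, Σxy=606, Σx²=654, Σy²=590
r = (5×606 - 56×52)/√((5×654 - 56²)(5×590 - 52²))
= 118/√(134×246) = 118/√32964 ≈ 118/181.5599 ≈ 0.6499

r ≈ 0.6499


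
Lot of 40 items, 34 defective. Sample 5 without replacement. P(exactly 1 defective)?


Hypergeometric: C(34,1)×C(6,4)/C(40,5)
= 34×15/658008 = 85/109668

P(X=1) = 85/109668 ≈ 0.08%


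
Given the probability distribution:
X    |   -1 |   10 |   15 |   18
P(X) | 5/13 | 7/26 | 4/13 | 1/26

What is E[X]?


E[X] = Σ x·P(X=x)
= (-1)×(5/13) + (10)×(7/26) + (15)×(4/13) + (18)×(1/26)
= 99/13

E[X] = 99/13


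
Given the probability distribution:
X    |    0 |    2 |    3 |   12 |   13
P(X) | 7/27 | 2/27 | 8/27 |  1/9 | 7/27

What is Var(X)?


E[X] = 155/27
E[X²] = 565/9
Var(X) = E[X²] - (E[X])² = 565/9 - 24025/729 = 21740/729

Var(X) = 21740/729 ≈ 29.8217


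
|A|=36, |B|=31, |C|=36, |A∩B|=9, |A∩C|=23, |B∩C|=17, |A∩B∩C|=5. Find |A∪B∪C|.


|A∪B∪C| = 36+31+36-9-23-17+5 = 59

|A∪B∪C| = 59


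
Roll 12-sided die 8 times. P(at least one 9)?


P(no 9)^8 = (11/12)^8 = 214358881/429981696
P(≥1) = 1 - 214358881/429981696 = 215622815/429981696

P = 215622815/429981696 ≈ 50.15%


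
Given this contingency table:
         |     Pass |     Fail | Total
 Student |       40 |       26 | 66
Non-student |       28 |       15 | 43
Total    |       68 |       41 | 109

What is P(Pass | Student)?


P(Pass | Student) = 40/(40+26) = 40/66 = 20/33

P(Pass|Student) = 20/33 ≈ 60.61%


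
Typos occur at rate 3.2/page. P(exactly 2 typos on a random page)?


Poisson(λ=3.2): P(X=2) = e^(-λ)×λ^k/k!
= e^(-3.2) × 3.2^2 / 2!
≈ 0.04076220398 × 10.24 / 2 ≈ 0.208702

P(X=2) ≈ 0.208702 ≈ 20.87%


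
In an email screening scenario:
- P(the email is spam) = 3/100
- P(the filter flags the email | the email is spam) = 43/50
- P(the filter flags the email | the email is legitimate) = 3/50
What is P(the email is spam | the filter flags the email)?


Using Bayes' theorem:
P(A|B) = P(B|A)·P(A) / P(B)

P(the filter flags the email) = 43/50 × 3/100 + 3/50 × 97/100
= 129/5000 + 291/5000 = 21/250

P(the email is spam|the filter flags the email) = (129/5000) / (21/250) = 43/140

P(the email is spam|the filter flags the email) = 43/140 ≈ 30.71%


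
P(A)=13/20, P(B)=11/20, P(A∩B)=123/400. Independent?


P(A)×P(B) = 143/400
P(A∩B) = 123/400
Not equal → NOT independent

No, not independent


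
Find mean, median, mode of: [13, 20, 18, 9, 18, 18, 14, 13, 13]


Sorted: [9, 13, 13, 13, 14, 18, 18, 18, 20]
Mean = 136/9
Median = 14
Freq: {13: 3, 20: 1, 18: 3, 9: 1, 14: 1}
Mode: [13, 18]

Mean=136/9, Median=14, Mode=[13, 18]


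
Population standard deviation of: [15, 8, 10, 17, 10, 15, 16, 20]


Mean = 111/8
  (15-111/8)²=81/64
  (8-111/8)²=2209/64
  (10-111/8)²=961/64
  (17-111/8)²=625/64
  (10-111/8)²=961/64
  (15-111/8)²=81/64
  (16-111/8)²=289/64
  (20-111/8)²=2401/64
Σ(x-μ)² = 951/8
σ² = (951/8)/8 = 951/64

σ = √(951/64) ≈ 3.8548


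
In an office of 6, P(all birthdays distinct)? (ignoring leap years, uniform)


P(all different) = Π(365-i)/365 for i=0..5
= (365/365)×(364/365)×...×(360/365)
= 0.959538

P ≈ 0.9595 ≈ 95.95%


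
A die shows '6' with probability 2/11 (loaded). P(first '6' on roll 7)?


Geometric: P(X=7) = (1-p)^(k-1)×p = (9/11)^6×2/11 = 1062882/19487171

P(X=7) = 1062882/19487171 ≈ 5.45%


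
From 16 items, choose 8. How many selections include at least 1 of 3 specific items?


Complement: C(16,8) - C(13,8) = 12870 - 1287 = 11583

11583


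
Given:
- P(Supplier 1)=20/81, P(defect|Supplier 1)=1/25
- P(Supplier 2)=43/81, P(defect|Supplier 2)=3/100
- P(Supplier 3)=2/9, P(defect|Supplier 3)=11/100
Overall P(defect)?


P(B) = Σ P(B|Aᵢ)×P(Aᵢ)
  1/25×20/81 = 4/405
  3/100×43/81 = 43/2700
  11/100×2/9 = 11/450
Sum = 407/8100

P(defect) = 407/8100 ≈ 5.02%


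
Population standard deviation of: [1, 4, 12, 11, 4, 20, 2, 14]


Mean = 68/8 = 17/2
  (1-17/2)²=225/4
  (4-17/2)²=81/4
  (12-17/2)²=49/4
  (11-17/2)²=25/4
  (4-17/2)²=81/4
  (20-17/2)²=529/4
  (2-17/2)²=169/4
  (14-17/2)²=121/4
Σ(x-μ)² = 320
σ² = 320/8 = 40

σ = √(40) ≈ 6.3246


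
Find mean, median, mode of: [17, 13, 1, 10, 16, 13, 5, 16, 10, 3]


Sorted: [1, 3, 5, 10, 10, 13, 13, 16, 16, 17]
Mean = 104/10 = 52/5
Median = 23/2
Freq: {17: 1, 13: 2, 1: 1, 10: 2, 16: 2, 5: 1, 3: 1}
Mode: [10, 13, 16]

Mean=52/5, Median=23/2, Mode=[10, 13, 16]


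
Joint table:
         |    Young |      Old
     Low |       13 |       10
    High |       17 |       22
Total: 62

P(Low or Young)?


P(Low∨Young) = P(Low) + P(Young) - P(Low∧Young)
= (23 + 30 - 13)/62 = 40/62 = 20/31

P = 20/31 ≈ 64.52%


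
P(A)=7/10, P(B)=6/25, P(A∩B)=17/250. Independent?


P(A)×P(B) = 21/125
P(A∩B) = 17/250
Not equal → NOT independent

No, not independent


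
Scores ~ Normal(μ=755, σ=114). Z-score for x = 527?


z = (x - μ)/σ = (527 - 755)/114 = -2.0

z = -2.0


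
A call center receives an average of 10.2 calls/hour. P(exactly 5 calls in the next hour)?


Poisson(λ=10.2): P(X=5) = e^(-λ)×λ^k/k!
= e^(-10.2) × 10.2^5 / 5!
≈ 3.717031868e-05 × 110408.08032 / 120 ≈ 0.034199

P(X=5) ≈ 0.034199 ≈ 3.42%


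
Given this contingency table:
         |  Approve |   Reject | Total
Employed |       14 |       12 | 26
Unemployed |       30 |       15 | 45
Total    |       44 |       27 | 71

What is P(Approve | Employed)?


P(Approve | Employed) = 14/(14+12) = 14/26 = 7/13

P(Approve|Employed) = 7/13 ≈ 53.85%


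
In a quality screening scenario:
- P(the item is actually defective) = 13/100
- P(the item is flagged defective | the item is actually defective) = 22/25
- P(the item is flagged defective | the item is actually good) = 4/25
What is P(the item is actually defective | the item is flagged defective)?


Using Bayes' theorem:
P(A|B) = P(B|A)·P(A) / P(B)

P(the item is flagged defective) = 22/25 × 13/100 + 4/25 × 87/100
= 143/1250 + 87/625 = 317/1250

P(the item is actually defective|the item is flagged defective) = (143/1250) / (317/1250) = 143/317

P(the item is actually defective|the item is flagged defective) = 143/317 ≈ 45.11%


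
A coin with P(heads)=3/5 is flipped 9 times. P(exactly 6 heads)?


Binomial: P(X=6) = C(9,6)×p^6×(1-p)^3
= 84 × 729/15625 × 8/125 = 489888/1953125

P(X=6) = 489888/1953125 ≈ 25.08%


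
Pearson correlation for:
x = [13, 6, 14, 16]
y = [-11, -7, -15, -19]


n=4, Σx=49, Σy=-52, Σxy=-699, Σx²=657, Σy²=756
r = (4×(-699) - 49×(-52))/√((4×657 - 49²)(4×756 - (-52)²))
= -248/√(227×320) = -248/√72640 ≈ -248/269.5181 ≈ -0.9202

r ≈ -0.9202


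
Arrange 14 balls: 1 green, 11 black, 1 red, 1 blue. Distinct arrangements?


14!/(1!×11!×1!×1!) = 2184

2184


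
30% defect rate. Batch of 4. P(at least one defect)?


P(all good) = (7/10)^4 = 2401/10000
P(≥1 defect) = 7599/10000

P = 7599/10000 ≈ 75.99%


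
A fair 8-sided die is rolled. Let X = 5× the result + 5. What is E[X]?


E[die] = (1+8)/2 = 9/2
E[X] = 5×9/2 + 5 = 55/2

E[X] = 55/2


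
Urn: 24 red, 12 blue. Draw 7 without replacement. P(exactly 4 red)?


Hypergeometric: C(24,4)×C(12,3)/C(36,7)
= 10626×220/8347680 = 1771/6324

P(X=4) = 1771/6324 ≈ 28.00%


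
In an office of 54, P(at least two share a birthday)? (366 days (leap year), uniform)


P(all different) = Π(366-i)/366 for i=0..53
= 0.016316
P(match) = 1 - 0.016316 = 0.983684

P ≈ 0.9837 ≈ 98.37%


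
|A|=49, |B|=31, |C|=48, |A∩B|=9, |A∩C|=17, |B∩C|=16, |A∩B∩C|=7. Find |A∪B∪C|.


|A∪B∪C| = 49+31+48-9-17-16+7 = 93

|A∪B∪C| = 93


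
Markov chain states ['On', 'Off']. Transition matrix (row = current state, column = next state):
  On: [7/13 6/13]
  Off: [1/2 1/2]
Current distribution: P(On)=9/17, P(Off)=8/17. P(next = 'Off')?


P(next=Off) = Σᵢ P(now=i)×P(i→Off)
= 9/17×6/13 + 8/17×1/2
= 54/221 + 4/17 = 106/221

P = 106/221 ≈ 0.4796


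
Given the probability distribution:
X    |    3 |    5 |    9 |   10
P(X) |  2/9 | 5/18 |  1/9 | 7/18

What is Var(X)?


E[X] = 125/18
E[X²] = 341/6
Var(X) = E[X²] - (E[X])² = 341/6 - 15625/324 = 2789/324

Var(X) = 2789/324 ≈ 8.6080


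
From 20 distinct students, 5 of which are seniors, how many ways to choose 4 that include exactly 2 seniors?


Choose 2 of the 5 seniors and 2 of the other 15 students:
C(5,2)×C(15,2) = 10×105 = 1050

1050


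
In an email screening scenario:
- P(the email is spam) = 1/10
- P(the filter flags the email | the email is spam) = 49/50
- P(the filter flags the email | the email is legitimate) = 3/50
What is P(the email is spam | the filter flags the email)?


Using Bayes' theorem:
P(A|B) = P(B|A)·P(A) / P(B)

P(the filter flags the email) = 49/50 × 1/10 + 3/50 × 9/10
= 49/500 + 27/500 = 19/125

P(the email is spam|the filter flags the email) = (49/500) / (19/125) = 49/76

P(the email is spam|the filter flags the email) = 49/76 ≈ 64.47%


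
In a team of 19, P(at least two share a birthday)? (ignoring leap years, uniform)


P(all different) = Π(365-i)/365 for i=0..18
= 0.620881
P(match) = 1 - 0.620881 = 0.379119

P ≈ 0.3791 ≈ 37.91%


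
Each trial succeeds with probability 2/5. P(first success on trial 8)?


Geometric: P(X=8) = (1-p)^(k-1)×p = (3/5)^7×2/5 = 4374/390625

P(X=8) = 4374/390625 ≈ 1.12%


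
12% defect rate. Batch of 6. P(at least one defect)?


P(all good) = (22/25)^6 = 113379904/244140625
P(≥1 defect) = 130760721/244140625

P = 130760721/244140625 ≈ 53.56%


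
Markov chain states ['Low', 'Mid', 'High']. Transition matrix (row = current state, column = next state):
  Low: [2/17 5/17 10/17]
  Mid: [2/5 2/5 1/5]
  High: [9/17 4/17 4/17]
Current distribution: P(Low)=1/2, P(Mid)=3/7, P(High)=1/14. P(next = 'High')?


P(next=High) = Σᵢ P(now=i)×P(i→High)
= 1/2×10/17 + 3/7×1/5 + 1/14×4/17
= 5/17 + 3/35 + 2/119 = 236/595

P = 236/595 ≈ 0.3966


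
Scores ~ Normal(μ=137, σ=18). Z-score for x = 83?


z = (x - μ)/σ = (83 - 137)/18 = -3.0

z = -3.0


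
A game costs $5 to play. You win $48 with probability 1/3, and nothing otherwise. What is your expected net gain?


E[gain] = (48-5)×1/3 + (-5)×2/3
= 43/3 - 10/3 = 11

Expected net gain = $11 ≈ $11.00


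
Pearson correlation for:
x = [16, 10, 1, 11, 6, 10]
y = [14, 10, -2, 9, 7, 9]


n=6, Σx=54, Σy=47, Σxy=553, Σx²=614, Σy²=511
r = (6×553 - 54×47)/√((6×614 - 54²)(6×511 - 47²))
= 780/√(768×857) = 780/√658176 ≈ 780/811.2805 ≈ 0.9614

r ≈ 0.9614


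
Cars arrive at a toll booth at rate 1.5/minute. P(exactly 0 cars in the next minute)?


Poisson(λ=1.5): P(X=0) = e^(-λ)×λ^k/k!
= e^(-1.5) × 1.5^0 / 0!
≈ 0.2231301601 × 1 / 1 ≈ 0.223130

P(X=0) ≈ 0.223130 ≈ 22.31%


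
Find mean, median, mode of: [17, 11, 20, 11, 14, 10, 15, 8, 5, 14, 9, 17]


Sorted: [5, 8, 9, 10, 11, 11, 14, 14, 15, 17, 17, 20]
Mean = 151/12
Median = 25/2
Freq: {17: 2, 11: 2, 20: 1, 14: 2, 10: 1, 15: 1, 8: 1, 5: 1, 9: 1}
Mode: [11, 14, 17]

Mean=151/12, Median=25/2, Mode=[11, 14, 17]


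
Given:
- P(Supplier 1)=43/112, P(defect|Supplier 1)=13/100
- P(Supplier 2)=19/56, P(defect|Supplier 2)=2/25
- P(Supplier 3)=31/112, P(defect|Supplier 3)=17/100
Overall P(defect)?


P(B) = Σ P(B|Aᵢ)×P(Aᵢ)
  13/100×43/112 = 559/11200
  2/25×19/56 = 19/700
  17/100×31/112 = 527/11200
Sum = 139/1120

P(defect) = 139/1120 ≈ 12.41%


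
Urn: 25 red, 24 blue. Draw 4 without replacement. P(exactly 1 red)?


Hypergeometric: C(25,1)×C(24,3)/C(49,4)
= 25×2024/211876 = 550/2303

P(X=1) = 550/2303 ≈ 23.88%


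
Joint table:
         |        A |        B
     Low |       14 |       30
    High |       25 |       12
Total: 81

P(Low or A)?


P(Low∨A) = P(Low) + P(A) - P(Low∧A)
= (44 + 39 - 14)/81 = 69/81 = 23/27

P = 23/27 ≈ 85.19%


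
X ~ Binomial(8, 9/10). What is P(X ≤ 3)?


P(X ≤ 3) = Σ P(X=i) for i=0..3
P(X=0) = 1/100000000
P(X=1) = 9/12500000
P(X=2) = 567/25000000
P(X=3) = 5103/12500000
Sum = 8633/20000000

P(X ≤ 3) = 8633/20000000 ≈ 0.04%


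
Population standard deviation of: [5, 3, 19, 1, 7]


Mean = 35/5 = 7
  (5-7)²=4
  (3-7)²=16
  (19-7)²=144
  (1-7)²=36
  (7-7)²=0
Σ(x-μ)² = 200
σ² = 200/5 = 40

σ = √(40) ≈ 6.3246


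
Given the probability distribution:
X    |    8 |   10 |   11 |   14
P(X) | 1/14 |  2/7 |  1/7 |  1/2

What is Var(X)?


E[X] = 12
E[X²] = 1039/7
Var(X) = E[X²] - (E[X])² = 1039/7 - 144 = 31/7

Var(X) = 31/7 ≈ 4.4286


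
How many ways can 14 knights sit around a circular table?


Circular arrangements of 14 distinct objects: fix one position to break rotational symmetry.
(n-1)! = 13! = 6227020800

6227020800


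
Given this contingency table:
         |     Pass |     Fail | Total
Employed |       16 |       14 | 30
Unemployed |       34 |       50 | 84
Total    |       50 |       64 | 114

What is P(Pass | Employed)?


P(Pass | Employed) = 16/(16+14) = 16/30 = 8/15

P(Pass|Employed) = 8/15 ≈ 53.33%


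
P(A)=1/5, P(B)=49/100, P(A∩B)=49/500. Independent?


P(A)×P(B) = 49/500
P(A∩B) = 49/500
Equal ✓ → Independent

Yes, independent


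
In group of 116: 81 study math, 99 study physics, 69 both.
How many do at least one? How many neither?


|A∪B| = 81+99-69 = 111
Neither = 116-111 = 5

At least one: 111; Neither: 5


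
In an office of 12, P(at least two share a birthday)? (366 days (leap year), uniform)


P(all different) = Π(366-i)/366 for i=0..11
= 0.833396
P(match) = 1 - 0.833396 = 0.166604

P ≈ 0.1666 ≈ 16.66%


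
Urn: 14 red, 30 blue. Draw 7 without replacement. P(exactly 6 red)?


Hypergeometric: C(14,6)×C(30,1)/C(44,7)
= 3003×30/38320568 = 315/133988

P(X=6) = 315/133988 ≈ 0.24%


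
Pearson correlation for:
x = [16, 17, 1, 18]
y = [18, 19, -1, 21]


n=4, Σx=52, Σy=57, Σxy=988, Σx²=870, Σy²=1127
r = (4×988 - 52×57)/√((4×870 - 52²)(4×1127 - 57²))
= 988/√(776×1259) = 988/√976984 ≈ 988/988.4250 ≈ 0.9996

r ≈ 0.9996


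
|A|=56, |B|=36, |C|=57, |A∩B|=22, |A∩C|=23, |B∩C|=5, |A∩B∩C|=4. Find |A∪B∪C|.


|A∪B∪C| = 56+36+57-22-23-5+4 = 103

|A∪B∪C| = 103


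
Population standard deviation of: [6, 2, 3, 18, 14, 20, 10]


Mean = 73/7
  (6-73/7)²=961/49
  (2-73/7)²=3481/49
  (3-73/7)²=2704/49
  (18-73/7)²=2809/49
  (14-73/7)²=625/49
  (20-73/7)²=4489/49
  (10-73/7)²=9/49
Σ(x-μ)² = 2154/7
σ² = (2154/7)/7 = 2154/49

σ = √(2154/49) ≈ 6.6302


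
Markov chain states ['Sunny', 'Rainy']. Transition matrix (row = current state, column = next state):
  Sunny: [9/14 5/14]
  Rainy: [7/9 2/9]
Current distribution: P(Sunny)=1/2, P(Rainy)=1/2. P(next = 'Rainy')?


P(next=Rainy) = Σᵢ P(now=i)×P(i→Rainy)
= 1/2×5/14 + 1/2×2/9
= 5/28 + 1/9 = 73/252

P = 73/252 ≈ 0.2897


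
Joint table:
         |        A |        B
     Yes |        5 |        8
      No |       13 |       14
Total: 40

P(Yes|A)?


P(Yes|A) = 5/(5+13) = 5/18

P = 5/18 ≈ 27.78%


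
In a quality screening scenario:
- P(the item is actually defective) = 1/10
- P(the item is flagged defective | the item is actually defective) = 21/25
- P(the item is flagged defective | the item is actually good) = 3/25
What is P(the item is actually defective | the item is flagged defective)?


Using Bayes' theorem:
P(A|B) = P(B|A)·P(A) / P(B)

P(the item is flagged defective) = 21/25 × 1/10 + 3/25 × 9/10
= 21/250 + 27/250 = 24/125

P(the item is actually defective|the item is flagged defective) = (21/250) / (24/125) = 7/16

P(the item is actually defective|the item is flagged defective) = 7/16 ≈ 43.75%


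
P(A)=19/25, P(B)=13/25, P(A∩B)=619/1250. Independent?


P(A)×P(B) = 247/625
P(A∩B) = 619/1250
Not equal → NOT independent

No, not independent


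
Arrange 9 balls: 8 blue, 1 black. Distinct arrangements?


9!/(8!×1!) = 9

9


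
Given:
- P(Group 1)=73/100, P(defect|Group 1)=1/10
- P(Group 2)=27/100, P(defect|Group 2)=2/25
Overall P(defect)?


P(B) = Σ P(B|Aᵢ)×P(Aᵢ)
  1/10×73/100 = 73/1000
  2/25×27/100 = 27/1250
Sum = 473/5000

P(defect) = 473/5000 ≈ 9.46%


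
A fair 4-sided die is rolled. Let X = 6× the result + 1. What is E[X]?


E[die] = (1+4)/2 = 5/2
E[X] = 6×5/2 + 1 = 16

E[X] = 16


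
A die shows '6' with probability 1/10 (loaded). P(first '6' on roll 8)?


Geometric: P(X=8) = (1-p)^(k-1)×p = (9/10)^7×1/10 = 4782969/100000000

P(X=8) = 4782969/100000000 ≈ 4.78%


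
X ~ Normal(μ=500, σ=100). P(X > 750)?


z = (750-500)/100 = 2.5
P(X > 750) = 1 - P(Z ≤ 2.5) = 1 - 0.9938 = 0.0062

P(X > 750) ≈ 0.0062


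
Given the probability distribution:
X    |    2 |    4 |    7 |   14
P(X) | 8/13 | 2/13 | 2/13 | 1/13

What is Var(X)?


E[X] = 4
E[X²] = 358/13
Var(X) = E[X²] - (E[X])² = 358/13 - 16 = 150/13

Var(X) = 150/13 ≈ 11.5385


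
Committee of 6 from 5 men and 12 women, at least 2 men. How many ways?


Count by #men:
  2M,4W: C(5,2)×C(12,4)=4950
  3M,3W: C(5,3)×C(12,3)=2200
  4M,2W: C(5,4)×C(12,2)=330
  5M,1W: C(5,5)×C(12,1)=12
Total = 7492

7492


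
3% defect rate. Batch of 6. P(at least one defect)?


P(all good) = (97/100)^6 = 832972004929/1000000000000
P(≥1 defect) = 167027995071/1000000000000

P = 167027995071/1000000000000 ≈ 16.70%


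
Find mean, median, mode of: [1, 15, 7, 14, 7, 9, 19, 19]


Sorted: [1, 7, 7, 9, 14, 15, 19, 19]
Mean = 91/8
Median = 23/2
Freq: {1: 1, 15: 1, 7: 2, 14: 1, 9: 1, 19: 2}
Mode: [7, 19]

Mean=91/8, Median=23/2, Mode=[7, 19]


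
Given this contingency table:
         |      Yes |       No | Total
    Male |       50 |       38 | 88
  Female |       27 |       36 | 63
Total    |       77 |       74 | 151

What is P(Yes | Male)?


P(Yes | Male) = 50/(50+38) = 50/88 = 25/44

P(Yes|Male) = 25/44 ≈ 56.82%


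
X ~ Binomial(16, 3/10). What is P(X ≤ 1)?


P(X ≤ 1) = Σ P(X=i) for i=0..1
P(X=0) = 33232930569601/10000000000000000
P(X=1) = 14242684529829/625000000000000
Sum = 52223176609373/2000000000000000

P(X ≤ 1) = 52223176609373/2000000000000000 ≈ 2.61%


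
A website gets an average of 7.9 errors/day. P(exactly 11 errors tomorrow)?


Poisson(λ=7.9): P(X=11) = e^(-λ)×λ^k/k!
= e^(-7.9) × 7.9^11 / 11!
≈ 0.0003707435405 × 7479938105.28 / 39916800 ≈ 0.069473

P(X=11) ≈ 0.069473 ≈ 6.95%


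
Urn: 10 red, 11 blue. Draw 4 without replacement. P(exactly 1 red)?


Hypergeometric: C(10,1)×C(11,3)/C(21,4)
= 10×165/5985 = 110/399

P(X=1) = 110/399 ≈ 27.57%


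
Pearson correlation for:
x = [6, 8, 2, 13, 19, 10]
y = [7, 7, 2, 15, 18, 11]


n=6, Σx=58, Σy=60, Σxy=749, Σx²=734, Σy²=772
r = (6×749 - 58×60)/√((6×734 - 58²)(6×772 - 60²))
= 1014/√(1040×1032) = 1014/√1073280 ≈ 1014/1035.9923 ≈ 0.9788

r ≈ 0.9788


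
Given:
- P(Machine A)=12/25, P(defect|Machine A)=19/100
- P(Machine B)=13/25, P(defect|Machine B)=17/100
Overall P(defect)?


P(B) = Σ P(B|Aᵢ)×P(Aᵢ)
  19/100×12/25 = 57/625
  17/100×13/25 = 221/2500
Sum = 449/2500

P(defect) = 449/2500 ≈ 17.96%


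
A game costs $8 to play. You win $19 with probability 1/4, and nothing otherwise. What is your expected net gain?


E[gain] = (19-8)×1/4 + (-8)×3/4
= 11/4 - 6 = -13/4

Expected net gain = $-13/4 ≈ $-3.25


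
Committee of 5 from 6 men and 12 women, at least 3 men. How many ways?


Count by #men:
  3M,2W: C(6,3)×C(12,2)=1320
  4M,1W: C(6,4)×C(12,1)=180
  5M,0W: C(6,5)×C(12,0)=6
Total = 1506

1506


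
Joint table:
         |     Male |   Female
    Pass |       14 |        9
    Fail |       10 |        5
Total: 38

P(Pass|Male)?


P(Pass|Male) = 14/(14+10) = 14/24 = 7/12

P = 7/12 ≈ 58.33%


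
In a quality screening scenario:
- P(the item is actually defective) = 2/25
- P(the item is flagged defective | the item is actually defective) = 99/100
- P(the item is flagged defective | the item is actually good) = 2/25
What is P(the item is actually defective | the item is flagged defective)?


Using Bayes' theorem:
P(A|B) = P(B|A)·P(A) / P(B)

P(the item is flagged defective) = 99/100 × 2/25 + 2/25 × 23/25
= 99/1250 + 46/625 = 191/1250

P(the item is actually defective|the item is flagged defective) = (99/1250) / (191/1250) = 99/191

P(the item is actually defective|the item is flagged defective) = 99/191 ≈ 51.83%


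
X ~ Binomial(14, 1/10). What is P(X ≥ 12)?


P(X ≥ 12) = Σ P(X=i) for i=12..14
P(X=12) = 7371/100000000000000
P(X=13) = 63/50000000000000
P(X=14) = 1/100000000000000
Sum = 3749/50000000000000

P(X ≥ 12) = 3749/50000000000000 ≈ 0.00%


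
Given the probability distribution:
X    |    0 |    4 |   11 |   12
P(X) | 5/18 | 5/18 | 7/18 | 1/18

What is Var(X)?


E[X] = 109/18
E[X²] = 119/2
Var(X) = E[X²] - (E[X])² = 119/2 - 11881/324 = 7397/324

Var(X) = 7397/324 ≈ 22.8302


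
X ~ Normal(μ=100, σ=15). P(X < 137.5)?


z = (137.5-100)/15 = 2.5
P(Z < 2.5) = 0.9938

P(X < 137.5) ≈ 0.9938


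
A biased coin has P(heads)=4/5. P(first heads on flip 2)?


Geometric: P(X=2) = (1-p)^(k-1)×p = (1/5)^1×4/5 = 4/25

P(X=2) = 4/25 ≈ 16.00%


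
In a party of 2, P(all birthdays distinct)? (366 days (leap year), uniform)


P(all different) = Π(366-i)/366 for i=0..1
= (366/366)×(365/366)×...×(365/366)
= 0.997268

P ≈ 0.9973 ≈ 99.73%


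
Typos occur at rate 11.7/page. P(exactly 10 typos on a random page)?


Poisson(λ=11.7): P(X=10) = e^(-λ)×λ^k/k!
= e^(-11.7) × 11.7^10 / 10!
≈ 8.293819161e-06 × 48068283892.4 / 3628800 ≈ 0.109863

P(X=10) ≈ 0.109863 ≈ 10.99%


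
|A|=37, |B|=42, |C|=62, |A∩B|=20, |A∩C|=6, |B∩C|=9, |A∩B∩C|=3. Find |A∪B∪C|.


|A∪B∪C| = 37+42+62-20-6-9+3 = 109

|A∪B∪C| = 109


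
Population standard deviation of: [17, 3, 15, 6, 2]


Mean = 43/5
  (17-43/5)²=1764/25
  (3-43/5)²=784/25
  (15-43/5)²=1024/25
  (6-43/5)²=169/25
  (2-43/5)²=1089/25
Σ(x-μ)² = 966/5
σ² = (966/5)/5 = 966/25

σ = √(966/25) ≈ 6.2161


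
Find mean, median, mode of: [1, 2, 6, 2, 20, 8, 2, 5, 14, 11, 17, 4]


Sorted: [1, 2, 2, 2, 4, 5, 6, 8, 11, 14, 17, 20]
Mean = 92/12 = 23/3
Median = 11/2
Freq: {1: 1, 2: 3, 6: 1, 20: 1, 8: 1, 5: 1, 14: 1, 11: 1, 17: 1, 4: 1}
Mode: [2]

Mean=23/3, Median=11/2, Mode=2


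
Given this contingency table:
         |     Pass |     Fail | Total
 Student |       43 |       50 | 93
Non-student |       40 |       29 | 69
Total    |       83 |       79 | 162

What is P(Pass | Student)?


P(Pass | Student) = 43/(43+50) = 43/93

P(Pass|Student) = 43/93 ≈ 46.24%


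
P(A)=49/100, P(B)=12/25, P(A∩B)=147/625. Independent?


P(A)×P(B) = 147/625
P(A∩B) = 147/625
Equal ✓ → Independent

Yes, independent


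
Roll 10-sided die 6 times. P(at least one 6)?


P(no 6)^6 = (9/10)^6 = 531441/1000000
P(≥1) = 1 - 531441/1000000 = 468559/1000000

P = 468559/1000000 ≈ 46.86%


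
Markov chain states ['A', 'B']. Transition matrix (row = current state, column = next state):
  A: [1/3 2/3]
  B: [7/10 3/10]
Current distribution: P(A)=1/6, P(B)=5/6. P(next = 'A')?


P(next=A) = Σᵢ P(now=i)×P(i→A)
= 1/6×1/3 + 5/6×7/10
= 1/18 + 7/12 = 23/36

P = 23/36 ≈ 0.6389


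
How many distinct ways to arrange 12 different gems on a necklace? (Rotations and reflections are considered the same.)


Free circular arrangements: rotations and reflections both identified.
(n-1)!/2 = 11!/2 = 39916800/2 = 19958400

19958400


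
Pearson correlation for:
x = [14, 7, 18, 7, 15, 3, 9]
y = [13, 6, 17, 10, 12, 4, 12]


n=7, Σx=73, Σy=74, Σxy=900, Σx²=933, Σy²=898
r = (7×900 - 73×74)/√((7×933 - 73²)(7×898 - 74²))
= 898/√(1202×810) = 898/√973620 ≈ 898/986.7218 ≈ 0.9101

r ≈ 0.9101


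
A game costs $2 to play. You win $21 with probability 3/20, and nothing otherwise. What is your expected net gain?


E[gain] = (21-2)×3/20 + (-2)×17/20
= 57/20 - 17/10 = 23/20

Expected net gain = $23/20 ≈ $1.15


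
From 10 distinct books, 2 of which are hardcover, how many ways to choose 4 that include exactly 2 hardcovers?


Choose 2 of the 2 hardcovers and 2 of the other 8 books:
C(2,2)×C(8,2) = 1×28 = 28

28


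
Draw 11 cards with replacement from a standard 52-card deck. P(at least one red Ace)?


P(not a red Ace) = 50/52 = 25/26
P(none in 11 draws) = (25/26)^11 = 2384185791015625/3670344486987776
P(≥1 red Ace) = 1 - 2384185791015625/3670344486987776 = 1286158695972151/3670344486987776

P = 1286158695972151/3670344486987776 ≈ 35.04%


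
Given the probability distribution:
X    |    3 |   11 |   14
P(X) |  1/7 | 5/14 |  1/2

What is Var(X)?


E[X] = 159/14
E[X²] = 285/2
Var(X) = E[X²] - (E[X])² = 285/2 - 25281/196 = 2649/196

Var(X) = 2649/196 ≈ 13.5153


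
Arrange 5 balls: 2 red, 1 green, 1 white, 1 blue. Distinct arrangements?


5!/(2!×1!×1!×1!) = 60

60


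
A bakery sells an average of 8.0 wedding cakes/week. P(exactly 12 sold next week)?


Poisson(λ=8.0): P(X=12) = e^(-λ)×λ^k/k!
= e^(-8.0) × 8.0^12 / 12!
≈ 0.0003354626279 × 68719476736 / 479001600 ≈ 0.048127

P(X=12) ≈ 0.048127 ≈ 4.81%


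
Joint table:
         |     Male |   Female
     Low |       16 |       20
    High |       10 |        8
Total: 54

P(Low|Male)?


P(Low|Male) = 16/(16+10) = 16/26 = 8/13

P = 8/13 ≈ 61.54%


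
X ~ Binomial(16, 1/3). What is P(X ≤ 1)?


P(X ≤ 1) = Σ P(X=i) for i=0..1
P(X=0) = 65536/43046721
P(X=1) = 524288/43046721
Sum = 65536/4782969

P(X ≤ 1) = 65536/4782969 ≈ 1.37%


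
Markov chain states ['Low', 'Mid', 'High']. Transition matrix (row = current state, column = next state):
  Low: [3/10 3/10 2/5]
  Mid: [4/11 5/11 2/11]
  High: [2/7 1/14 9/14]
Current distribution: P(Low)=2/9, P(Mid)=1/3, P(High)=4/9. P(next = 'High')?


P(next=High) = Σᵢ P(now=i)×P(i→High)
= 2/9×2/5 + 1/3×2/11 + 4/9×9/14
= 4/45 + 2/33 + 2/7 = 1508/3465

P = 1508/3465 ≈ 0.4352


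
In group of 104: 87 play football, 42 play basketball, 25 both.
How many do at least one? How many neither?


|A∪B| = 87+42-25 = 104
Neither = 104-104 = 0

At least one: 104; Neither: 0


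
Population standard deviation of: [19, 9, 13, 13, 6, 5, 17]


Mean = 82/7
  (19-82/7)²=2601/49
  (9-82/7)²=361/49
  (13-82/7)²=81/49
  (13-82/7)²=81/49
  (6-82/7)²=1600/49
  (5-82/7)²=2209/49
  (17-82/7)²=1369/49
Σ(x-μ)² = 1186/7
σ² = (1186/7)/7 = 1186/49

σ = √(1186/49) ≈ 4.9198


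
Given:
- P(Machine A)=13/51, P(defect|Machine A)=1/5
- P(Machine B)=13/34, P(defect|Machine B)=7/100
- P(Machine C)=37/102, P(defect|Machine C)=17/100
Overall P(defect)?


P(B) = Σ P(B|Aᵢ)×P(Aᵢ)
  1/5×13/51 = 13/255
  7/100×13/34 = 91/3400
  17/100×37/102 = 37/600
Sum = 237/1700

P(defect) = 237/1700 ≈ 13.94%


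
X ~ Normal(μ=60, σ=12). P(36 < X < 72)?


z₁=(36-60)/12=-2.0, z₂=(72-60)/12=1.0
P = Φ(1.0) - Φ(-2.0) = 0.841345 - 0.022750 = 0.818595 ≈ 0.8186

P(36 < X < 72) ≈ 0.8186


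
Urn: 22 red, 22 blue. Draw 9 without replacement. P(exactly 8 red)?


Hypergeometric: C(22,8)×C(22,1)/C(44,9)
= 319770×22/708930508 = 8415/848003

P(X=8) = 8415/848003 ≈ 0.99%


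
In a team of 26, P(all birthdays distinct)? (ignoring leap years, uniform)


P(all different) = Π(365-i)/365 for i=0..25
= (365/365)×(364/365)×...×(340/365)
= 0.401759

P ≈ 0.4018 ≈ 40.18%


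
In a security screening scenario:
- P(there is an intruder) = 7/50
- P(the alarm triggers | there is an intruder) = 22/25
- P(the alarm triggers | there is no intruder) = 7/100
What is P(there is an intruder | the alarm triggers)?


Using Bayes' theorem:
P(A|B) = P(B|A)·P(A) / P(B)

P(the alarm triggers) = 22/25 × 7/50 + 7/100 × 43/50
= 77/625 + 301/5000 = 917/5000

P(there is an intruder|the alarm triggers) = (77/625) / (917/5000) = 88/131

P(there is an intruder|the alarm triggers) = 88/131 ≈ 67.18%


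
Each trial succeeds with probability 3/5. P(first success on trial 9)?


Geometric: P(X=9) = (1-p)^(k-1)×p = (2/5)^8×3/5 = 768/1953125

P(X=9) = 768/1953125 ≈ 0.04%
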